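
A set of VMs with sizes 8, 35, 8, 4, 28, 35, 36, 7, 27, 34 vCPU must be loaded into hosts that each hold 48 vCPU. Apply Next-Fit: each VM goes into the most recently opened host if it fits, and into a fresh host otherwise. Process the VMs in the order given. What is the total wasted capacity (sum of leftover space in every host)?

Put 8 vCPU in host 1; 40 vCPU remain.
Put 35 vCPU in host 1; 5 vCPU remain.
Put 8 vCPU in host 2; 40 vCPU remain.
Put 4 vCPU in host 2; 36 vCPU remain.
Put 28 vCPU in host 2; 8 vCPU remain.
Put 35 vCPU in host 3; 13 vCPU remain.
Put 36 vCPU in host 4; 12 vCPU remain.
Put 7 vCPU in host 4; 5 vCPU remain.
Put 27 vCPU in host 5; 21 vCPU remain.
Put 34 vCPU in host 6; 14 vCPU remain.
6 hosts × 48 vCPU = 288 vCPU; used 222 vCPU; unused 66 vCPU.

66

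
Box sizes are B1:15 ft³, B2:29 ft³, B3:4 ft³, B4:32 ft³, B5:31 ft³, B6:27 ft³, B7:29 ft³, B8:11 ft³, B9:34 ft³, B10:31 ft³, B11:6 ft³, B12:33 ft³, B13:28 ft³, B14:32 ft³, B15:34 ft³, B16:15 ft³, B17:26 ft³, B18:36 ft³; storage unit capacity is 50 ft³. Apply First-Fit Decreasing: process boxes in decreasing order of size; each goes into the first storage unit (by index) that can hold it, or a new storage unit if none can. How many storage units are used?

13 storage units

Sorted descending: 36, 34, 34, 33, 32, 32, 31, 31, 29, 29, 28, 27, 26, 15, 15, 11, 6, 4.
storage unit 1: place 36 ft³, 14 ft³ left
storage unit 2: place 34 ft³, 16 ft³ left
storage unit 3: place 34 ft³, 16 ft³ left
storage unit 4: place 33 ft³, 17 ft³ left
storage unit 5: place 32 ft³, 18 ft³ left
storage unit 6: place 32 ft³, 18 ft³ left
storage unit 7: place 31 ft³, 19 ft³ left
storage unit 8: place 31 ft³, 19 ft³ left
storage unit 9: place 29 ft³, 21 ft³ left
storage unit 10: place 29 ft³, 21 ft³ left
storage unit 11: place 28 ft³, 22 ft³ left
storage unit 12: place 27 ft³, 23 ft³ left
storage unit 13: place 26 ft³, 24 ft³ left
storage unit 2: place 15 ft³, 1 ft³ left
storage unit 3: place 15 ft³, 1 ft³ left
storage unit 1: place 11 ft³, 3 ft³ left
storage unit 4: place 6 ft³, 11 ft³ left
storage unit 4: place 4 ft³, 7 ft³ left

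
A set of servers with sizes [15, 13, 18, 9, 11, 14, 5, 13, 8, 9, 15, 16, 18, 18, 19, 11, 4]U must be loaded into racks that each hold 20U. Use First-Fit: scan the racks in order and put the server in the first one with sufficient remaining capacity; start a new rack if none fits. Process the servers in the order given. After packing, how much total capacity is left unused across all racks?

rack 1: place 15U, 5U left
rack 2: place 13U, 7U left
rack 3: place 18U, 2U left
rack 4: place 9U, 11U left
rack 4: place 11U, 0U left
rack 5: place 14U, 6U left
rack 1: place 5U, 0U left
rack 6: place 13U, 7U left
rack 7: place 8U, 12U left
rack 7: place 9U, 3U left
rack 8: place 15U, 5U left
rack 9: place 16U, 4U left
rack 10: place 18U, 2U left
rack 11: place 18U, 2U left
rack 12: place 19U, 1U left
rack 13: place 11U, 9U left
rack 2: place 4U, 3U left
13 racks × 20U = 260U; used 216U; unused 44U.

44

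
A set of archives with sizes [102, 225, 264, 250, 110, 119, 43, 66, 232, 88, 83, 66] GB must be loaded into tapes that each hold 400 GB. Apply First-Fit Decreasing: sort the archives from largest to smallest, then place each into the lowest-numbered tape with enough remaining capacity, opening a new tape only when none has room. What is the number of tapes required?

5

Sorted descending: 264, 250, 232, 225, 119, 110, 102, 88, 83, 66, 66, 43.
264 GB → tape 1 (remaining 136 GB)
250 GB → tape 2 (remaining 150 GB)
232 GB → tape 3 (remaining 168 GB)
225 GB → tape 4 (remaining 175 GB)
119 GB → tape 1 (remaining 17 GB)
110 GB → tape 2 (remaining 40 GB)
102 GB → tape 3 (remaining 66 GB)
88 GB → tape 4 (remaining 87 GB)
83 GB → tape 4 (remaining 4 GB)
66 GB → tape 3 (remaining 0 GB)
66 GB → tape 5 (remaining 334 GB)
43 GB → tape 5 (remaining 291 GB)
Final tapes: [264,119] [250,110] [232,102,66] [225,88,83] [66,43].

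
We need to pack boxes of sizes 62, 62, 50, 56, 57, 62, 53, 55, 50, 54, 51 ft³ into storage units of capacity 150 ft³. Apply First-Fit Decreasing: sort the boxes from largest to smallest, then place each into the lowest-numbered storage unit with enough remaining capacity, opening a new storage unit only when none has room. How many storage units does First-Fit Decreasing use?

6

Sorted descending: 62, 62, 62, 57, 56, 55, 54, 53, 51, 50, 50.
storage unit 1: place 62 ft³, 88 ft³ left
storage unit 1: place 62 ft³, 26 ft³ left
storage unit 2: place 62 ft³, 88 ft³ left
storage unit 2: place 57 ft³, 31 ft³ left
storage unit 3: place 56 ft³, 94 ft³ left
storage unit 3: place 55 ft³, 39 ft³ left
storage unit 4: place 54 ft³, 96 ft³ left
storage unit 4: place 53 ft³, 43 ft³ left
storage unit 5: place 51 ft³, 99 ft³ left
storage unit 5: place 50 ft³, 49 ft³ left
storage unit 6: place 50 ft³, 100 ft³ left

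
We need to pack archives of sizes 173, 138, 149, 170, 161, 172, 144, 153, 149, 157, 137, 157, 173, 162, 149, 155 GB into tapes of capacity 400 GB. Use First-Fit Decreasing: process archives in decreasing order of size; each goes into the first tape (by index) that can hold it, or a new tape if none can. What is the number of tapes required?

8 tapes

Sorted descending: 173, 173, 172, 170, 162, 161, 157, 157, 155, 153, 149, 149, 149, 144, 138, 137.
tape 1: place 173 GB, 227 GB left
tape 1: place 173 GB, 54 GB left
tape 2: place 172 GB, 228 GB left
tape 2: place 170 GB, 58 GB left
tape 3: place 162 GB, 238 GB left
tape 3: place 161 GB, 77 GB left
tape 4: place 157 GB, 243 GB left
tape 4: place 157 GB, 86 GB left
tape 5: place 155 GB, 245 GB left
tape 5: place 153 GB, 92 GB left
tape 6: place 149 GB, 251 GB left
tape 6: place 149 GB, 102 GB left
tape 7: place 149 GB, 251 GB left
tape 7: place 144 GB, 107 GB left
tape 8: place 138 GB, 262 GB left
tape 8: place 137 GB, 125 GB left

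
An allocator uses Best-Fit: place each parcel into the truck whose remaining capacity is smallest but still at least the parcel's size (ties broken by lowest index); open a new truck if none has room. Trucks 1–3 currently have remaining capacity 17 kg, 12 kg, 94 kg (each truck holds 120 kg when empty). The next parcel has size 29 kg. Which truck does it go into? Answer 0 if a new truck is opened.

Trucks with room: truck 3 (94 kg).
Tightest fit is truck 3 with 94 kg free.

3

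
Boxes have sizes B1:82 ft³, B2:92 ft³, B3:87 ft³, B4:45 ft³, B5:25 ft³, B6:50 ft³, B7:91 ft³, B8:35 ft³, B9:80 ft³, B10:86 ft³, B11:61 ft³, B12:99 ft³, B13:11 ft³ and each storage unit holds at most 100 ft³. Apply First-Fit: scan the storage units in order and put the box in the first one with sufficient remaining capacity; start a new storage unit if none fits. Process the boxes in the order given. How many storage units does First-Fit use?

10 storage units

Put B1 (82 ft³) in storage unit 1; 18 ft³ remain.
Put B2 (92 ft³) in storage unit 2; 8 ft³ remain.
Put B3 (87 ft³) in storage unit 3; 13 ft³ remain.
Put B4 (45 ft³) in storage unit 4; 55 ft³ remain.
Put B5 (25 ft³) in storage unit 4; 30 ft³ remain.
Put B6 (50 ft³) in storage unit 5; 50 ft³ remain.
Put B7 (91 ft³) in storage unit 6; 9 ft³ remain.
Put B8 (35 ft³) in storage unit 5; 15 ft³ remain.
Put B9 (80 ft³) in storage unit 7; 20 ft³ remain.
Put B10 (86 ft³) in storage unit 8; 14 ft³ remain.
Put B11 (61 ft³) in storage unit 9; 39 ft³ remain.
Put B12 (99 ft³) in storage unit 10; 1 ft³ remain.
Put B13 (11 ft³) in storage unit 1; 7 ft³ remain.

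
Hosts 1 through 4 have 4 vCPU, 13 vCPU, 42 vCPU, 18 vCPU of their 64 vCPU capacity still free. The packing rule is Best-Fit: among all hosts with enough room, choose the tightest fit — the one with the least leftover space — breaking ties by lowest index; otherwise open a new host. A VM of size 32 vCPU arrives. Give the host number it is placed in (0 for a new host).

Hosts with room: host 3 (42 vCPU).
Tightest fit is host 3 with 42 vCPU free.

3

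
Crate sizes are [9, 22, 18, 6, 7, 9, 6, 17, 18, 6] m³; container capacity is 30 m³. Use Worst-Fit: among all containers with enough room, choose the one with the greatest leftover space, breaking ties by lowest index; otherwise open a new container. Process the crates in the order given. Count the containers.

5

9 m³ → container 1 (remaining 21 m³)
22 m³ → container 2 (remaining 8 m³)
18 m³ → container 1 (remaining 3 m³)
6 m³ → container 2 (remaining 2 m³)
7 m³ → container 3 (remaining 23 m³)
9 m³ → container 3 (remaining 14 m³)
6 m³ → container 3 (remaining 8 m³)
17 m³ → container 4 (remaining 13 m³)
18 m³ → container 5 (remaining 12 m³)
6 m³ → container 4 (remaining 7 m³)
Final containers: [9,18] [22,6] [7,9,6] [17,6] [18].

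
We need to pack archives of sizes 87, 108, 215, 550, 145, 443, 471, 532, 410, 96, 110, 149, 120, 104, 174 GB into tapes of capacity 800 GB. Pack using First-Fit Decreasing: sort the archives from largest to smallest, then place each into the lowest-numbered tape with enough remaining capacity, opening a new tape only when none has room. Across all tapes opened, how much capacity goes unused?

286

Sorted descending: 550, 532, 471, 443, 410, 215, 174, 149, 145, 120, 110, 108, 104, 96, 87.
550 GB → tape 1 (remaining 250 GB)
532 GB → tape 2 (remaining 268 GB)
471 GB → tape 3 (remaining 329 GB)
443 GB → tape 4 (remaining 357 GB)
410 GB → tape 5 (remaining 390 GB)
215 GB → tape 1 (remaining 35 GB)
174 GB → tape 2 (remaining 94 GB)
149 GB → tape 3 (remaining 180 GB)
145 GB → tape 3 (remaining 35 GB)
120 GB → tape 4 (remaining 237 GB)
110 GB → tape 4 (remaining 127 GB)
108 GB → tape 4 (remaining 19 GB)
104 GB → tape 5 (remaining 286 GB)
96 GB → tape 5 (remaining 190 GB)
87 GB → tape 2 (remaining 7 GB)
5 tapes × 800 GB = 4000 GB; used 3714 GB; unused 286 GB.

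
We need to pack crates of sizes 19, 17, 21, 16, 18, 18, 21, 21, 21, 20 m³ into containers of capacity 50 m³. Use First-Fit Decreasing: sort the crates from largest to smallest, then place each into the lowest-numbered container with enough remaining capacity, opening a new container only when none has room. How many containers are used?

5

Sorted descending: 21, 21, 21, 21, 20, 19, 18, 18, 17, 16.
21 m³ → container 1 (remaining 29 m³)
21 m³ → container 1 (remaining 8 m³)
21 m³ → container 2 (remaining 29 m³)
21 m³ → container 2 (remaining 8 m³)
20 m³ → container 3 (remaining 30 m³)
19 m³ → container 3 (remaining 11 m³)
18 m³ → container 4 (remaining 32 m³)
18 m³ → container 4 (remaining 14 m³)
17 m³ → container 5 (remaining 33 m³)
16 m³ → container 5 (remaining 17 m³)
Final containers: [21,21] [21,21] [20,19] [18,18] [17,16].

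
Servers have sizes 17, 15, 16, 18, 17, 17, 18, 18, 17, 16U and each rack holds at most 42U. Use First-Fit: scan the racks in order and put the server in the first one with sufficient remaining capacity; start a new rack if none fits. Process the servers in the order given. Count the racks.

5

rack 1: place 17U, 25U left
rack 1: place 15U, 10U left
rack 2: place 16U, 26U left
rack 2: place 18U, 8U left
rack 3: place 17U, 25U left
rack 3: place 17U, 8U left
rack 4: place 18U, 24U left
rack 4: place 18U, 6U left
rack 5: place 17U, 25U left
rack 5: place 16U, 9U left
Final racks: [17,15] [16,18] [17,17] [18,18] [17,16].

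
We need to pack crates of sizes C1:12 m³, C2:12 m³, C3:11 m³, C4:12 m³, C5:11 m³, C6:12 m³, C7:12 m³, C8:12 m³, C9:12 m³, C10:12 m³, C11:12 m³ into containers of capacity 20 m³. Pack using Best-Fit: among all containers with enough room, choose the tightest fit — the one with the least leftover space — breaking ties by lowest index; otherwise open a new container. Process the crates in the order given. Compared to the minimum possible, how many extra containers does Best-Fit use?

Best-Fit: [12] [12] [11] [12] [11] [12] [12] [12] [12] [12] [12] → 11 containers.
11 crates exceed 10 m³ (half the capacity), and no two of those can share a container, so at least 11 containers are needed.
So 11 is already optimal.

0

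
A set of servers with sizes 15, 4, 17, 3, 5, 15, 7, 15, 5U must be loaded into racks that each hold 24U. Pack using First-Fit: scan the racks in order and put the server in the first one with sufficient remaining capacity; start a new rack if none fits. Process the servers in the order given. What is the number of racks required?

4

15U → rack 1 (remaining 9U)
4U → rack 1 (remaining 5U)
17U → rack 2 (remaining 7U)
3U → rack 1 (remaining 2U)
5U → rack 2 (remaining 2U)
15U → rack 3 (remaining 9U)
7U → rack 3 (remaining 2U)
15U → rack 4 (remaining 9U)
5U → rack 4 (remaining 4U)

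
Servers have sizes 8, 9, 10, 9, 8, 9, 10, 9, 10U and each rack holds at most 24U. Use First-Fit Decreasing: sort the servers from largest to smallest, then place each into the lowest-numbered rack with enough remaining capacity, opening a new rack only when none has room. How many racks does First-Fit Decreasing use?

Sorted descending: 10, 10, 10, 9, 9, 9, 9, 8, 8.
Put 10U in rack 1; 14U remain.
Put 10U in rack 1; 4U remain.
Put 10U in rack 2; 14U remain.
Put 9U in rack 2; 5U remain.
Put 9U in rack 3; 15U remain.
Put 9U in rack 3; 6U remain.
Put 9U in rack 4; 15U remain.
Put 8U in rack 4; 7U remain.
Put 8U in rack 5; 16U remain.

5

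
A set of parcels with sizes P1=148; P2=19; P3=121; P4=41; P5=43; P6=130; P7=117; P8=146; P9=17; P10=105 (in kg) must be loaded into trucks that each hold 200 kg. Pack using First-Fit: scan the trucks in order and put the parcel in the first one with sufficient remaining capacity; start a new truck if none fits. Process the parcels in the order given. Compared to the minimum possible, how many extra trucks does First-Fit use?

0

First-Fit: [148,19,17] [121,41] [43,130] [117] [146] [105] → 6 trucks.
6 parcels exceed 100 kg (half the capacity), and no two of those can share a truck, so at least 6 trucks are needed.
So 6 is already optimal.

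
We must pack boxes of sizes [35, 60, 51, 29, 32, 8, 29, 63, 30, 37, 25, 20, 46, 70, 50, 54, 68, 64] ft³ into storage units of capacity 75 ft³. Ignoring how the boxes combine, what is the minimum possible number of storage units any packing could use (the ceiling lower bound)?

Total size = 35 + 60 + 51 + 29 + 32 + 8 + 29 + 63 + 30 + 37 + 25 + 20 + 46 + 70 + 50 + 54 + 68 + 64 = 771 ft³.
⌈771 / 75⌉ = 11.

11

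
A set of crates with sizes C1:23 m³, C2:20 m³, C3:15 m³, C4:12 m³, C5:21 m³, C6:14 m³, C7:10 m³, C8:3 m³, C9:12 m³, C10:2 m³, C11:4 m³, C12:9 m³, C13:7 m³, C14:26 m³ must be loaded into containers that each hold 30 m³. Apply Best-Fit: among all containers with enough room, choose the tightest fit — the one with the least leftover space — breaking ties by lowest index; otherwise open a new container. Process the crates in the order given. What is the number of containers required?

Put C1 (23 m³) in container 1; 7 m³ remain.
Put C2 (20 m³) in container 2; 10 m³ remain.
Put C3 (15 m³) in container 3; 15 m³ remain.
Put C4 (12 m³) in container 3; 3 m³ remain.
Put C5 (21 m³) in container 4; 9 m³ remain.
Put C6 (14 m³) in container 5; 16 m³ remain.
Put C7 (10 m³) in container 2; 0 m³ remain.
Put C8 (3 m³) in container 3; 0 m³ remain.
Put C9 (12 m³) in container 5; 4 m³ remain.
Put C10 (2 m³) in container 5; 2 m³ remain.
Put C11 (4 m³) in container 1; 3 m³ remain.
Put C12 (9 m³) in container 4; 0 m³ remain.
Put C13 (7 m³) in container 6; 23 m³ remain.
Put C14 (26 m³) in container 7; 4 m³ remain.
Final containers: [23,4] [20,10] [15,12,3] [21,9] [14,12,2] [7] [26].

7 containers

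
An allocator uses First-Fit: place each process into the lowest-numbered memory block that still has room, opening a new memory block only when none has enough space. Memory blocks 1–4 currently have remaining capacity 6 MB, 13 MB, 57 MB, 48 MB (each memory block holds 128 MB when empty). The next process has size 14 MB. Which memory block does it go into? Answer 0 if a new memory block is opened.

3

Memory blocks with room: memory block 3 (57 MB), memory block 4 (48 MB).
The first with room is memory block 3.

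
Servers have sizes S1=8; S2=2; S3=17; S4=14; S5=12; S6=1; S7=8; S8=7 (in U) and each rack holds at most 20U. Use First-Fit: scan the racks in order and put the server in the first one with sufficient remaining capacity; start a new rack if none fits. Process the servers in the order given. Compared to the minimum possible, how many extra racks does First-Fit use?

First-Fit: [8,2,1,8] [17] [14] [12,7] → 4 racks.
Total size 69U; any packing needs at least ⌈69/20⌉ = 4 racks.
So 4 is already optimal.

0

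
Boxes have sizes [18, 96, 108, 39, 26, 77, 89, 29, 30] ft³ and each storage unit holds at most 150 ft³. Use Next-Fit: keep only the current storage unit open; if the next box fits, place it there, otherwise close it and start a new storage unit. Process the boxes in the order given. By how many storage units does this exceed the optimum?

Next-Fit: [18,96] [108,39] [26,77] [89,29,30] → 4 storage units.
Total size 512 ft³; any packing needs at least ⌈512/150⌉ = 4 storage units.
So 4 is already optimal.

0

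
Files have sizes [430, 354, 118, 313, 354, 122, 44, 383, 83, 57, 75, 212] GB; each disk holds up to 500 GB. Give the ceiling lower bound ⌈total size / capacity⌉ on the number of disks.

Total size = 430 + 354 + 118 + 313 + 354 + 122 + 44 + 383 + 83 + 57 + 75 + 212 = 2545 GB.
⌈2545 / 500⌉ = 6.

6 disks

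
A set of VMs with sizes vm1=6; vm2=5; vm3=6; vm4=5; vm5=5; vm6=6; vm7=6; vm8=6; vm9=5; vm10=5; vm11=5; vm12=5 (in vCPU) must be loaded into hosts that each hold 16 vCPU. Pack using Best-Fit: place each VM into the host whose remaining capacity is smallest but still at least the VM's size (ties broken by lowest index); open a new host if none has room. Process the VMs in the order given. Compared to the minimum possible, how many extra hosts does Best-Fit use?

0

Best-Fit: [6,5,5] [6,5,5] [6,6] [6,5,5] [5] → 5 hosts.
Total size 65 vCPU; any packing needs at least ⌈65/16⌉ = 5 hosts.
So 5 is already optimal.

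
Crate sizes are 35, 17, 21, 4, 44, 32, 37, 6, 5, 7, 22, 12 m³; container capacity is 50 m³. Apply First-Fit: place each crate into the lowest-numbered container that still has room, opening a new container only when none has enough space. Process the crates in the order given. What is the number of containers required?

6 containers

Put 35 m³ in container 1; 15 m³ remain.
Put 17 m³ in container 2; 33 m³ remain.
Put 21 m³ in container 2; 12 m³ remain.
Put 4 m³ in container 1; 11 m³ remain.
Put 44 m³ in container 3; 6 m³ remain.
Put 32 m³ in container 4; 18 m³ remain.
Put 37 m³ in container 5; 13 m³ remain.
Put 6 m³ in container 1; 5 m³ remain.
Put 5 m³ in container 1; 0 m³ remain.
Put 7 m³ in container 2; 5 m³ remain.
Put 22 m³ in container 6; 28 m³ remain.
Put 12 m³ in container 4; 6 m³ remain.
Final containers: [35,4,6,5] [17,21,7] [44] [32,12] [37] [22].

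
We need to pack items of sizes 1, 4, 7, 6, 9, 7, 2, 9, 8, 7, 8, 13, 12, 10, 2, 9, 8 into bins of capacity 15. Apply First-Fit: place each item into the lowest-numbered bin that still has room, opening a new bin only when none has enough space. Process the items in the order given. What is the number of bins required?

1 → bin 1 (remaining 14)
4 → bin 1 (remaining 10)
7 → bin 1 (remaining 3)
6 → bin 2 (remaining 9)
9 → bin 2 (remaining 0)
7 → bin 3 (remaining 8)
2 → bin 1 (remaining 1)
9 → bin 4 (remaining 6)
8 → bin 3 (remaining 0)
7 → bin 5 (remaining 8)
8 → bin 5 (remaining 0)
13 → bin 6 (remaining 2)
12 → bin 7 (remaining 3)
10 → bin 8 (remaining 5)
2 → bin 4 (remaining 4)
9 → bin 9 (remaining 6)
8 → bin 10 (remaining 7)
Final bins: [1,4,7,2] [6,9] [7,8] [9,2] [7,8] [13] [12] [10] [9] [8].

10 bins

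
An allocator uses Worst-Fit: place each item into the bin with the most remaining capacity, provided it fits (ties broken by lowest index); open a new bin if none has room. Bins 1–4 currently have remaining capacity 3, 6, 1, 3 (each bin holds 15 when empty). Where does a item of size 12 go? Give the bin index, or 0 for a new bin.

0

No bin has ≥ 12 free, so a new bin is opened.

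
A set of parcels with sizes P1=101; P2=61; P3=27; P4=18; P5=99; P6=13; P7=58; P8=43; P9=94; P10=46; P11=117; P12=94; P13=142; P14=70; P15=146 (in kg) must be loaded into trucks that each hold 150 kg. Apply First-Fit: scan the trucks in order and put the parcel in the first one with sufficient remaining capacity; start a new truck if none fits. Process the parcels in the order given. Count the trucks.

9

truck 1: place P1 (101 kg), 49 kg left
truck 2: place P2 (61 kg), 89 kg left
truck 1: place P3 (27 kg), 22 kg left
truck 1: place P4 (18 kg), 4 kg left
truck 3: place P5 (99 kg), 51 kg left
truck 2: place P6 (13 kg), 76 kg left
truck 2: place P7 (58 kg), 18 kg left
truck 3: place P8 (43 kg), 8 kg left
truck 4: place P9 (94 kg), 56 kg left
truck 4: place P10 (46 kg), 10 kg left
truck 5: place P11 (117 kg), 33 kg left
truck 6: place P12 (94 kg), 56 kg left
truck 7: place P13 (142 kg), 8 kg left
truck 8: place P14 (70 kg), 80 kg left
truck 9: place P15 (146 kg), 4 kg left
Final trucks: [101,27,18] [61,13,58] [99,43] [94,46] [117] [94] [142] [70] [146].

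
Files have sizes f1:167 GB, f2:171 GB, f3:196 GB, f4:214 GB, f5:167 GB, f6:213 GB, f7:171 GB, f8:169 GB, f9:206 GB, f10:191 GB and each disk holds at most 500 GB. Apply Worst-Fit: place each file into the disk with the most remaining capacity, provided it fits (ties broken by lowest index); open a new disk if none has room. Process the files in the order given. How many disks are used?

disk 1: place f1 (167 GB), 333 GB left
disk 1: place f2 (171 GB), 162 GB left
disk 2: place f3 (196 GB), 304 GB left
disk 2: place f4 (214 GB), 90 GB left
disk 3: place f5 (167 GB), 333 GB left
disk 3: place f6 (213 GB), 120 GB left
disk 4: place f7 (171 GB), 329 GB left
disk 4: place f8 (169 GB), 160 GB left
disk 5: place f9 (206 GB), 294 GB left
disk 5: place f10 (191 GB), 103 GB left

5 disks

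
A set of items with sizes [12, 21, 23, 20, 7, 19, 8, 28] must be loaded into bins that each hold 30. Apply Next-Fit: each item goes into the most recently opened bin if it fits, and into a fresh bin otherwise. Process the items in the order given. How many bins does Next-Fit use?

12 → bin 1 (remaining 18)
21 → bin 2 (remaining 9)
23 → bin 3 (remaining 7)
20 → bin 4 (remaining 10)
7 → bin 4 (remaining 3)
19 → bin 5 (remaining 11)
8 → bin 5 (remaining 3)
28 → bin 6 (remaining 2)

6 bins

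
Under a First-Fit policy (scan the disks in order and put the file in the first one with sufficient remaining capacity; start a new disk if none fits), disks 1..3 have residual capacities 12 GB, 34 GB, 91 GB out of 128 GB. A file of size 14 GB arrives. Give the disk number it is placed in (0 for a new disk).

Disks with room: disk 2 (34 GB), disk 3 (91 GB).
The first with room is disk 2.

2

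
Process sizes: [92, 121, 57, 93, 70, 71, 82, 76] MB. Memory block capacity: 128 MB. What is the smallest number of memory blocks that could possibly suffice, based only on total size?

Total size = 92 + 121 + 57 + 93 + 70 + 71 + 82 + 76 = 662 MB.
⌈662 / 128⌉ = 6.

6 memory blocks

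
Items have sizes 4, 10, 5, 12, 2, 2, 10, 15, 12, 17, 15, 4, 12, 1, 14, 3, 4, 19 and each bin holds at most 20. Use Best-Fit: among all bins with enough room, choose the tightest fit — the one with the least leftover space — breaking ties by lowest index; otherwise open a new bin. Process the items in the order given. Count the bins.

4 → bin 1 (remaining 16)
10 → bin 1 (remaining 6)
5 → bin 1 (remaining 1)
12 → bin 2 (remaining 8)
2 → bin 2 (remaining 6)
2 → bin 2 (remaining 4)
10 → bin 3 (remaining 10)
15 → bin 4 (remaining 5)
12 → bin 5 (remaining 8)
17 → bin 6 (remaining 3)
15 → bin 7 (remaining 5)
4 → bin 2 (remaining 0)
12 → bin 8 (remaining 8)
1 → bin 1 (remaining 0)
14 → bin 9 (remaining 6)
3 → bin 6 (remaining 0)
4 → bin 4 (remaining 1)
19 → bin 10 (remaining 1)
Final bins: [4,10,5,1] [12,2,2,4] [10] [15,4] [12] [17,3] [15] [12] [14] [19].

10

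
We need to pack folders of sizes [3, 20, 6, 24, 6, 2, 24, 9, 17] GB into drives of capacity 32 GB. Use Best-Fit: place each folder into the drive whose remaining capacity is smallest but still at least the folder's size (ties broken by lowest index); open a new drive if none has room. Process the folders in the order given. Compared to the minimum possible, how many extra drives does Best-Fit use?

0

Best-Fit: [3,20,6] [24,6,2] [24] [9,17] → 4 drives.
Total size 111 GB; any packing needs at least ⌈111/32⌉ = 4 drives.
So 4 is already optimal.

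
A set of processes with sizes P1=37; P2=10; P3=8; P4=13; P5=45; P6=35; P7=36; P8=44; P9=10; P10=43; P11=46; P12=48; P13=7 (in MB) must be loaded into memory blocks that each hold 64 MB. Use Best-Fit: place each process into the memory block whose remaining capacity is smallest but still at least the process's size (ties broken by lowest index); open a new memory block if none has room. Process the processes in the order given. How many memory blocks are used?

P1 (37 MB) → memory block 1 (remaining 27 MB)
P2 (10 MB) → memory block 1 (remaining 17 MB)
P3 (8 MB) → memory block 1 (remaining 9 MB)
P4 (13 MB) → memory block 2 (remaining 51 MB)
P5 (45 MB) → memory block 2 (remaining 6 MB)
P6 (35 MB) → memory block 3 (remaining 29 MB)
P7 (36 MB) → memory block 4 (remaining 28 MB)
P8 (44 MB) → memory block 5 (remaining 20 MB)
P9 (10 MB) → memory block 5 (remaining 10 MB)
P10 (43 MB) → memory block 6 (remaining 21 MB)
P11 (46 MB) → memory block 7 (remaining 18 MB)
P12 (48 MB) → memory block 8 (remaining 16 MB)
P13 (7 MB) → memory block 1 (remaining 2 MB)
Final memory blocks: [37,10,8,7] [13,45] [35] [36] [44,10] [43] [46] [48].

8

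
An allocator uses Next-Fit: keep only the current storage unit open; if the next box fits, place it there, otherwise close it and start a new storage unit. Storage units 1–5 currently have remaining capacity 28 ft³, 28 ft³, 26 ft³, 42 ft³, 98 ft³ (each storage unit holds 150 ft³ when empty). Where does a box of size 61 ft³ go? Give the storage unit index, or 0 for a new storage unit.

5

Next-Fit only looks at storage unit 5, which has 98 ft³ free.
61 ft³ fits there.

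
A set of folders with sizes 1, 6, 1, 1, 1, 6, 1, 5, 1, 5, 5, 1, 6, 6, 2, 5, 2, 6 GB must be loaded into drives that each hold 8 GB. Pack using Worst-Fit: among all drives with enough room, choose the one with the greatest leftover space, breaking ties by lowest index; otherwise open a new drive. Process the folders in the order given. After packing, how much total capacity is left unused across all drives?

1 GB → drive 1 (remaining 7 GB)
6 GB → drive 1 (remaining 1 GB)
1 GB → drive 1 (remaining 0 GB)
1 GB → drive 2 (remaining 7 GB)
1 GB → drive 2 (remaining 6 GB)
6 GB → drive 2 (remaining 0 GB)
1 GB → drive 3 (remaining 7 GB)
5 GB → drive 3 (remaining 2 GB)
1 GB → drive 3 (remaining 1 GB)
5 GB → drive 4 (remaining 3 GB)
5 GB → drive 5 (remaining 3 GB)
1 GB → drive 4 (remaining 2 GB)
6 GB → drive 6 (remaining 2 GB)
6 GB → drive 7 (remaining 2 GB)
2 GB → drive 5 (remaining 1 GB)
5 GB → drive 8 (remaining 3 GB)
2 GB → drive 8 (remaining 1 GB)
6 GB → drive 9 (remaining 2 GB)
9 drives × 8 GB = 72 GB; used 61 GB; unused 11 GB.

11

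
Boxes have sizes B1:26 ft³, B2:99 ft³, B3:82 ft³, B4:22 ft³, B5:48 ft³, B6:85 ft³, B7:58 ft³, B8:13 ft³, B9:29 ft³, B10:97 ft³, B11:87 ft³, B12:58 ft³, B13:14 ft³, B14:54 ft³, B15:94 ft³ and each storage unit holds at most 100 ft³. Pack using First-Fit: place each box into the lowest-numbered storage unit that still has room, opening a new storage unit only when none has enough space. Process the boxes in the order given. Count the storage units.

B1 (26 ft³) → storage unit 1 (remaining 74 ft³)
B2 (99 ft³) → storage unit 2 (remaining 1 ft³)
B3 (82 ft³) → storage unit 3 (remaining 18 ft³)
B4 (22 ft³) → storage unit 1 (remaining 52 ft³)
B5 (48 ft³) → storage unit 1 (remaining 4 ft³)
B6 (85 ft³) → storage unit 4 (remaining 15 ft³)
B7 (58 ft³) → storage unit 5 (remaining 42 ft³)
B8 (13 ft³) → storage unit 3 (remaining 5 ft³)
B9 (29 ft³) → storage unit 5 (remaining 13 ft³)
B10 (97 ft³) → storage unit 6 (remaining 3 ft³)
B11 (87 ft³) → storage unit 7 (remaining 13 ft³)
B12 (58 ft³) → storage unit 8 (remaining 42 ft³)
B13 (14 ft³) → storage unit 4 (remaining 1 ft³)
B14 (54 ft³) → storage unit 9 (remaining 46 ft³)
B15 (94 ft³) → storage unit 10 (remaining 6 ft³)

10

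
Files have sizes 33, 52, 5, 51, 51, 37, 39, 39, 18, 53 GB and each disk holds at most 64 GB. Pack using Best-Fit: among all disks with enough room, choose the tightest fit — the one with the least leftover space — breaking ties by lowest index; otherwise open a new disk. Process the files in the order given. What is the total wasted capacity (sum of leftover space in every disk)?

disk 1: place 33 GB, 31 GB left
disk 2: place 52 GB, 12 GB left
disk 2: place 5 GB, 7 GB left
disk 3: place 51 GB, 13 GB left
disk 4: place 51 GB, 13 GB left
disk 5: place 37 GB, 27 GB left
disk 6: place 39 GB, 25 GB left
disk 7: place 39 GB, 25 GB left
disk 6: place 18 GB, 7 GB left
disk 8: place 53 GB, 11 GB left
8 disks × 64 GB = 512 GB; used 378 GB; unused 134 GB.

134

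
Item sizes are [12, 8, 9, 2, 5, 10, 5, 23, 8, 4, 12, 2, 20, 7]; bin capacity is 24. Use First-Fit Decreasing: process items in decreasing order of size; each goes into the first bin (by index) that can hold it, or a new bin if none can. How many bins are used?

6

Sorted descending: 23, 20, 12, 12, 10, 9, 8, 8, 7, 5, 5, 4, 2, 2.
Put 23 in bin 1; 1 remain.
Put 20 in bin 2; 4 remain.
Put 12 in bin 3; 12 remain.
Put 12 in bin 3; 0 remain.
Put 10 in bin 4; 14 remain.
Put 9 in bin 4; 5 remain.
Put 8 in bin 5; 16 remain.
Put 8 in bin 5; 8 remain.
Put 7 in bin 5; 1 remain.
Put 5 in bin 4; 0 remain.
Put 5 in bin 6; 19 remain.
Put 4 in bin 2; 0 remain.
Put 2 in bin 6; 17 remain.
Put 2 in bin 6; 15 remain.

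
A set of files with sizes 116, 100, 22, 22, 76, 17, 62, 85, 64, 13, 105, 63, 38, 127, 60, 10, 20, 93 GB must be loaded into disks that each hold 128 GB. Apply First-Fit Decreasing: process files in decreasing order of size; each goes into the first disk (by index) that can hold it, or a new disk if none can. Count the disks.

Sorted descending: 127, 116, 105, 100, 93, 85, 76, 64, 63, 62, 60, 38, 22, 22, 20, 17, 13, 10.
disk 1: place 127 GB, 1 GB left
disk 2: place 116 GB, 12 GB left
disk 3: place 105 GB, 23 GB left
disk 4: place 100 GB, 28 GB left
disk 5: place 93 GB, 35 GB left
disk 6: place 85 GB, 43 GB left
disk 7: place 76 GB, 52 GB left
disk 8: place 64 GB, 64 GB left
disk 8: place 63 GB, 1 GB left
disk 9: place 62 GB, 66 GB left
disk 9: place 60 GB, 6 GB left
disk 6: place 38 GB, 5 GB left
disk 3: place 22 GB, 1 GB left
disk 4: place 22 GB, 6 GB left
disk 5: place 20 GB, 15 GB left
disk 7: place 17 GB, 35 GB left
disk 5: place 13 GB, 2 GB left
disk 2: place 10 GB, 2 GB left
Final disks: [127] [116,10] [105,22] [100,22] [93,20,13] [85,38] [76,17] [64,63] [62,60].

9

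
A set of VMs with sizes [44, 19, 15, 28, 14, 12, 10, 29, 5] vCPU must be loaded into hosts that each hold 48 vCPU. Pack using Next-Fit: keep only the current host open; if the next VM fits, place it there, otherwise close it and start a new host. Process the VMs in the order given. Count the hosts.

5 hosts

44 vCPU → host 1 (remaining 4 vCPU)
19 vCPU → host 2 (remaining 29 vCPU)
15 vCPU → host 2 (remaining 14 vCPU)
28 vCPU → host 3 (remaining 20 vCPU)
14 vCPU → host 3 (remaining 6 vCPU)
12 vCPU → host 4 (remaining 36 vCPU)
10 vCPU → host 4 (remaining 26 vCPU)
29 vCPU → host 5 (remaining 19 vCPU)
5 vCPU → host 5 (remaining 14 vCPU)
Final hosts: [44] [19,15] [28,14] [12,10] [29,5].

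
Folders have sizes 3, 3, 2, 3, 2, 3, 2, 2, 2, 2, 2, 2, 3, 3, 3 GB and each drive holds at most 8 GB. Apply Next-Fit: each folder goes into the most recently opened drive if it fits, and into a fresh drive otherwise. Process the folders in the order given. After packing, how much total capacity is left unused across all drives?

drive 1: place 3 GB, 5 GB left
drive 1: place 3 GB, 2 GB left
drive 1: place 2 GB, 0 GB left
drive 2: place 3 GB, 5 GB left
drive 2: place 2 GB, 3 GB left
drive 2: place 3 GB, 0 GB left
drive 3: place 2 GB, 6 GB left
drive 3: place 2 GB, 4 GB left
drive 3: place 2 GB, 2 GB left
drive 3: place 2 GB, 0 GB left
drive 4: place 2 GB, 6 GB left
drive 4: place 2 GB, 4 GB left
drive 4: place 3 GB, 1 GB left
drive 5: place 3 GB, 5 GB left
drive 5: place 3 GB, 2 GB left
5 drives × 8 GB = 40 GB; used 37 GB; unused 3 GB.

3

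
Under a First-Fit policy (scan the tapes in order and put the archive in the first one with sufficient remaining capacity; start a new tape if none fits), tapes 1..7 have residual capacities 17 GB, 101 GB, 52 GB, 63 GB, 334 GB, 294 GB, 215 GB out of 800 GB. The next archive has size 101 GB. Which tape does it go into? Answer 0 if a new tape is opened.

Tapes with room: tape 2 (101 GB), tape 5 (334 GB), tape 6 (294 GB), tape 7 (215 GB).
The first with room is tape 2.

2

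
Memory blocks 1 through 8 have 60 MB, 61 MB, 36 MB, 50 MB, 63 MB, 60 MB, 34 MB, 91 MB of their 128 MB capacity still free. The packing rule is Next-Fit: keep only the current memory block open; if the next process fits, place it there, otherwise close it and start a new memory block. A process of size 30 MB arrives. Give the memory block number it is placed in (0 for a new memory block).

Next-Fit only looks at memory block 8, which has 91 MB free.
30 MB fits there.

8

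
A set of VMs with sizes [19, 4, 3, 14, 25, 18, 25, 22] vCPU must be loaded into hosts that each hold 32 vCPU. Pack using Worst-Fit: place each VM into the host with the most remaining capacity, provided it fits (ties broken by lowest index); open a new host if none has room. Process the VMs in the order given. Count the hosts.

5 hosts

19 vCPU → host 1 (remaining 13 vCPU)
4 vCPU → host 1 (remaining 9 vCPU)
3 vCPU → host 1 (remaining 6 vCPU)
14 vCPU → host 2 (remaining 18 vCPU)
25 vCPU → host 3 (remaining 7 vCPU)
18 vCPU → host 2 (remaining 0 vCPU)
25 vCPU → host 4 (remaining 7 vCPU)
22 vCPU → host 5 (remaining 10 vCPU)
Final hosts: [19,4,3] [14,18] [25] [25] [22].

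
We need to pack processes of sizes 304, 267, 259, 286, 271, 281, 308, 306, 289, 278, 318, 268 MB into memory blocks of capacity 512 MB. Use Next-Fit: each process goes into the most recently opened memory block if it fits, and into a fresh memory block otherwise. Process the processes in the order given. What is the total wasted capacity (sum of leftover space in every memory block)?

Put 304 MB in memory block 1; 208 MB remain.
Put 267 MB in memory block 2; 245 MB remain.
Put 259 MB in memory block 3; 253 MB remain.
Put 286 MB in memory block 4; 226 MB remain.
Put 271 MB in memory block 5; 241 MB remain.
Put 281 MB in memory block 6; 231 MB remain.
Put 308 MB in memory block 7; 204 MB remain.
Put 306 MB in memory block 8; 206 MB remain.
Put 289 MB in memory block 9; 223 MB remain.
Put 278 MB in memory block 10; 234 MB remain.
Put 318 MB in memory block 11; 194 MB remain.
Put 268 MB in memory block 12; 244 MB remain.
12 memory blocks × 512 MB = 6144 MB; used 3435 MB; unused 2709 MB.

2709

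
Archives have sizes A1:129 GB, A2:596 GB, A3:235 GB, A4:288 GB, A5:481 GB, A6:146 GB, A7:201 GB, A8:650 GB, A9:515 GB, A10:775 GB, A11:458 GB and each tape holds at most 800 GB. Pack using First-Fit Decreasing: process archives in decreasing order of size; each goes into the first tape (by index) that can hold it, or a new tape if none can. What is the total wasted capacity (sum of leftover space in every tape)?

326

Sorted descending: 775, 650, 596, 515, 481, 458, 288, 235, 201, 146, 129.
tape 1: place 775 GB, 25 GB left
tape 2: place 650 GB, 150 GB left
tape 3: place 596 GB, 204 GB left
tape 4: place 515 GB, 285 GB left
tape 5: place 481 GB, 319 GB left
tape 6: place 458 GB, 342 GB left
tape 5: place 288 GB, 31 GB left
tape 4: place 235 GB, 50 GB left
tape 3: place 201 GB, 3 GB left
tape 2: place 146 GB, 4 GB left
tape 6: place 129 GB, 213 GB left
6 tapes × 800 GB = 4800 GB; used 4474 GB; unused 326 GB.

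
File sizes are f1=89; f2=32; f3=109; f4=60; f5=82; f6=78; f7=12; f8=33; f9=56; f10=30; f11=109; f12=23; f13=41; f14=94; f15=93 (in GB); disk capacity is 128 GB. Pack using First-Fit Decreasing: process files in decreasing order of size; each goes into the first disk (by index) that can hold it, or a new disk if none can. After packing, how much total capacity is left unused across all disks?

Sorted descending: 109, 109, 94, 93, 89, 82, 78, 60, 56, 41, 33, 32, 30, 23, 12.
disk 1: place 109 GB, 19 GB left
disk 2: place 109 GB, 19 GB left
disk 3: place 94 GB, 34 GB left
disk 4: place 93 GB, 35 GB left
disk 5: place 89 GB, 39 GB left
disk 6: place 82 GB, 46 GB left
disk 7: place 78 GB, 50 GB left
disk 8: place 60 GB, 68 GB left
disk 8: place 56 GB, 12 GB left
disk 6: place 41 GB, 5 GB left
disk 3: place 33 GB, 1 GB left
disk 4: place 32 GB, 3 GB left
disk 5: place 30 GB, 9 GB left
disk 7: place 23 GB, 27 GB left
disk 1: place 12 GB, 7 GB left
8 disks × 128 GB = 1024 GB; used 941 GB; unused 83 GB.

83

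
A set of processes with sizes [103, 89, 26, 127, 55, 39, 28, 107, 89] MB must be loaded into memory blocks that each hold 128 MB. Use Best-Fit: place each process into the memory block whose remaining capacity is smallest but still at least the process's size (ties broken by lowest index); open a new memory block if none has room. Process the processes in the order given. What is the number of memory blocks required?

6

103 MB → memory block 1 (remaining 25 MB)
89 MB → memory block 2 (remaining 39 MB)
26 MB → memory block 2 (remaining 13 MB)
127 MB → memory block 3 (remaining 1 MB)
55 MB → memory block 4 (remaining 73 MB)
39 MB → memory block 4 (remaining 34 MB)
28 MB → memory block 4 (remaining 6 MB)
107 MB → memory block 5 (remaining 21 MB)
89 MB → memory block 6 (remaining 39 MB)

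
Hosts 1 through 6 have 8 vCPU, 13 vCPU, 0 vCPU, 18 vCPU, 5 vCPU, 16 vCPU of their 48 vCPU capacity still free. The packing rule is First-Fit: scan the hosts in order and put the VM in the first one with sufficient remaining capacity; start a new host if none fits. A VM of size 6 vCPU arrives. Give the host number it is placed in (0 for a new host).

Hosts with room: host 1 (8 vCPU), host 2 (13 vCPU), host 4 (18 vCPU), host 6 (16 vCPU).
The first with room is host 1.

1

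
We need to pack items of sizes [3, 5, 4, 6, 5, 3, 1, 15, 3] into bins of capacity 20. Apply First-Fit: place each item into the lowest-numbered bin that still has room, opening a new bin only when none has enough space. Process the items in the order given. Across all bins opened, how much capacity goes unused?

15

bin 1: place 3, 17 left
bin 1: place 5, 12 left
bin 1: place 4, 8 left
bin 1: place 6, 2 left
bin 2: place 5, 15 left
bin 2: place 3, 12 left
bin 1: place 1, 1 left
bin 3: place 15, 5 left
bin 2: place 3, 9 left
3 bins × 20 = 60; used 45; unused 15.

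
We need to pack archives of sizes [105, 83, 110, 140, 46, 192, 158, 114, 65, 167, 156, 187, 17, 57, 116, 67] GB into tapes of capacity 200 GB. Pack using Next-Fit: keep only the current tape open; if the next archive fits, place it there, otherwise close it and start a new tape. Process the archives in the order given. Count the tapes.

Put 105 GB in tape 1; 95 GB remain.
Put 83 GB in tape 1; 12 GB remain.
Put 110 GB in tape 2; 90 GB remain.
Put 140 GB in tape 3; 60 GB remain.
Put 46 GB in tape 3; 14 GB remain.
Put 192 GB in tape 4; 8 GB remain.
Put 158 GB in tape 5; 42 GB remain.
Put 114 GB in tape 6; 86 GB remain.
Put 65 GB in tape 6; 21 GB remain.
Put 167 GB in tape 7; 33 GB remain.
Put 156 GB in tape 8; 44 GB remain.
Put 187 GB in tape 9; 13 GB remain.
Put 17 GB in tape 10; 183 GB remain.
Put 57 GB in tape 10; 126 GB remain.
Put 116 GB in tape 10; 10 GB remain.
Put 67 GB in tape 11; 133 GB remain.
Final tapes: [105,83] [110] [140,46] [192] [158] [114,65] [167] [156] [187] [17,57,116] [67].

11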